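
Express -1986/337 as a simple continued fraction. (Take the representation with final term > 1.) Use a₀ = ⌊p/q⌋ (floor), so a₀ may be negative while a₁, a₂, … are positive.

-1986 = -6×337 + 36
337 = 9×36 + 13
36 = 2×13 + 10
13 = 1×10 + 3
10 = 3×3 + 1
3 = 3×1 + 0  (stop)
So -1986/337 = [-6; 9, 2, 1, 3, 3].

[-6; 9, 2, 1, 3, 3]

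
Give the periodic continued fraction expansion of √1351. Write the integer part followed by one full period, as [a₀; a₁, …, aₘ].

[36; 1, 3, 10, 3, 1, 72]

a₀ = ⌊√1351⌋ = 36.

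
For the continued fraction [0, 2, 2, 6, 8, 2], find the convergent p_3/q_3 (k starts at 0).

Using pₖ = aₖpₖ₋₁ + pₖ₋₂, qₖ = aₖqₖ₋₁ + qₖ₋₂ (with p₋₁=1, p₋₂=0, q₋₁=0, q₋₂=1):
  k=0: a=0, p=0, q=1
  k=1: a=2, p=1, q=2
  k=2: a=2, p=2, q=5
  k=3: a=6, p=13, q=32

13/32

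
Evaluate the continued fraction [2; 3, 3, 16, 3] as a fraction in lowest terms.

Using pₖ = aₖpₖ₋₁ + pₖ₋₂ and qₖ = aₖqₖ₋₁ + qₖ₋₂:
  k=0: a=2, p=2, q=1
  k=1: a=3, p=7, q=3
  k=2: a=3, p=23, q=10
  k=3: a=16, p=375, q=163
  k=4: a=3, p=1148, q=499

1148/499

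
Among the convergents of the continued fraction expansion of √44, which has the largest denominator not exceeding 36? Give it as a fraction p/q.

√44 = [6; 1, 1, 1, 2, 1, 1, 1, 12, …] (period length 8).
Convergents:
  p_0/q_0 = 6/1
  p_1/q_1 = 7/1
  p_2/q_2 = 13/2
  p_3/q_3 = 20/3
  p_4/q_4 = 53/8
  p_5/q_5 = 73/11
  p_6/q_6 = 126/19
  p_7/q_7 = 199/30
  p_8/q_8 = 2514/379
q_7 = 30 ≤ 36 < 379 = q_8, so the answer is 199/30.

199/30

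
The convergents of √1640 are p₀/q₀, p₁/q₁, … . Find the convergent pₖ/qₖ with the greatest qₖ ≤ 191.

6520/161

√1640 = [40; 2, 80, …] (period length 2).
Convergents:
  p_0/q_0 = 40/1
  p_1/q_1 = 81/2
  p_2/q_2 = 6520/161
  p_3/q_3 = 13121/324
q_2 = 161 ≤ 191 < 324 = q_3, so the answer is 6520/161.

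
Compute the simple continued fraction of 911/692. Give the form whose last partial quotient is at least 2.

[1; 3, 6, 3, 1, 8]

911 = 1×692 + 219
692 = 3×219 + 35
219 = 6×35 + 9
35 = 3×9 + 8
9 = 1×8 + 1
8 = 8×1 + 0  (stop)
So 911/692 = [1; 3, 6, 3, 1, 8].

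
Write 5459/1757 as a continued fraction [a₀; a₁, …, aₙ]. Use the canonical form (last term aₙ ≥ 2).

5459 = 3*1757 + 188
1757 = 9*188 + 65
188 = 2*65 + 58
65 = 1*58 + 7
58 = 8*7 + 2
7 = 3*2 + 1
2 = 2*1 + 0  (stop)
So 5459/1757 = [3; 9, 2, 1, 8, 3, 2].

[3; 9, 2, 1, 8, 3, 2]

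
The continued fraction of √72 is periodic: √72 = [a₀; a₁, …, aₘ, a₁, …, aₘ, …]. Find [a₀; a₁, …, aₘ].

[8; 2, 16]

a₀ = ⌊√72⌋ = 8.
With m₀=0, d₀=1 and mₖ₊₁ = dₖaₖ − mₖ, dₖ₊₁ = (n − mₖ₊₁²)/dₖ, aₖ₊₁ = ⌊(a₀+mₖ₊₁)/dₖ₊₁⌋:
  k=1: m=8, d=8, a=2
  k=2: m=8, d=1, a=16
d=1 and a=2a₀=16 at k=2, so the next step gives (m, d) = (8, 8) again — its k=1 value — and the period has length 2.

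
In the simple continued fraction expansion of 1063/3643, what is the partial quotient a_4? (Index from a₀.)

1063 = 0·3643 + 1063   →  a_0 = 0
3643 = 3·1063 + 454   →  a_1 = 3
1063 = 2·454 + 155   →  a_2 = 2
454 = 2·155 + 144   →  a_3 = 2
155 = 1·144 + 11   →  a_4 = 1

1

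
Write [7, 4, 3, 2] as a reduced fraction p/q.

217/30

Using pₖ = aₖpₖ₋₁ + pₖ₋₂ and qₖ = aₖqₖ₋₁ + qₖ₋₂:
  k=0: a=7, p=7, q=1
  k=1: a=4, p=29, q=4
  k=2: a=3, p=94, q=13
  k=3: a=2, p=217, q=30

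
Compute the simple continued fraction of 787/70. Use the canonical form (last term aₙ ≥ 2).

[11; 4, 8, 2]

787 = 11×70 + 17
70 = 4×17 + 2
17 = 8×2 + 1
2 = 2×1 + 0  (stop)
So 787/70 = [11; 4, 8, 2].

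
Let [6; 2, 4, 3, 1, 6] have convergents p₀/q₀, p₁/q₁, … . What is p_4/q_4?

Using pₖ = aₖpₖ₋₁ + pₖ₋₂, qₖ = aₖqₖ₋₁ + qₖ₋₂ (with p₋₁=1, p₋₂=0, q₋₁=0, q₋₂=1):
  k=0: a=6, p=6, q=1
  k=1: a=2, p=13, q=2
  k=2: a=4, p=58, q=9
  k=3: a=3, p=187, q=29
  k=4: a=1, p=245, q=38

245/38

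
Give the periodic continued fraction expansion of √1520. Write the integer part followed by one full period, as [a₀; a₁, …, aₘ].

a₀ = ⌊√1520⌋ = 38.
With m₀=0, d₀=1 and mₖ₊₁ = dₖaₖ − mₖ, dₖ₊₁ = (n − mₖ₊₁²)/dₖ, aₖ₊₁ = ⌊(a₀+mₖ₊₁)/dₖ₊₁⌋:
  k=1: m=38, d=76, a=1
  k=2: m=38, d=1, a=76
d=1 and a=2a₀=76 at k=2, so the next step gives (m, d) = (38, 76) again — its k=1 value — and the period has length 2.

[38; 1, 76]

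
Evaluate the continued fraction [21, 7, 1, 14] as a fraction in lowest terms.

2514/119

Using pₖ = aₖpₖ₋₁ + pₖ₋₂ and qₖ = aₖqₖ₋₁ + qₖ₋₂:
  k=0: a=21, p=21, q=1
  k=1: a=7, p=148, q=7
  k=2: a=1, p=169, q=8
  k=3: a=14, p=2514, q=119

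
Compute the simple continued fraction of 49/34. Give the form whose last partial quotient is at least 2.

49 = 1*34 + 15
34 = 2*15 + 4
15 = 3*4 + 3
4 = 1*3 + 1
3 = 3*1 + 0  (stop)
So 49/34 = [1; 2, 3, 1, 3].

[1; 2, 3, 1, 3]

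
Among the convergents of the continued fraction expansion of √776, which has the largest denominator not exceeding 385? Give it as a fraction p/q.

10697/384

√776 = [27; 1, 5, 1, 54, …] (period length 4).
Convergents:
  p_0/q_0 = 27/1
  p_1/q_1 = 28/1
  p_2/q_2 = 167/6
  p_3/q_3 = 195/7
  p_4/q_4 = 10697/384
  p_5/q_5 = 10892/391
q_4 = 384 ≤ 385 < 391 = q_5, so the answer is 10697/384.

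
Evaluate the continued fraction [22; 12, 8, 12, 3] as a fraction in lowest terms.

Fold from the inside: start with 3/1.
  12 + 1/3 = 37/3
  8 + 3/37 = 299/37
  12 + 37/299 = 3625/299
  22 + 299/3625 = 80049/3625

80049/3625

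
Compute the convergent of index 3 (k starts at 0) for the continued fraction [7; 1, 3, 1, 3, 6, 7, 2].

39/5

Using pₖ = aₖpₖ₋₁ + pₖ₋₂, qₖ = aₖqₖ₋₁ + qₖ₋₂ (with p₋₁=1, p₋₂=0, q₋₁=0, q₋₂=1):
  k=0: a=7, p=7, q=1
  k=1: a=1, p=8, q=1
  k=2: a=3, p=31, q=4
  k=3: a=1, p=39, q=5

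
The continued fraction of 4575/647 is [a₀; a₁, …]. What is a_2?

4575 = 7·647 + 46   →  a_0 = 7
647 = 14·46 + 3   →  a_1 = 14
46 = 15·3 + 1   →  a_2 = 15

15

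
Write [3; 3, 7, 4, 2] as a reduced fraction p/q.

677/204

Using pₖ = aₖpₖ₋₁ + pₖ₋₂ and qₖ = aₖqₖ₋₁ + qₖ₋₂:
  k=0: a=3, p=3, q=1
  k=1: a=3, p=10, q=3
  k=2: a=7, p=73, q=22
  k=3: a=4, p=302, q=91
  k=4: a=2, p=677, q=204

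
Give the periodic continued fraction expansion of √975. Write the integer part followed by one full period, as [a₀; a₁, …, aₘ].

[31; 4, 2, 4, 62]

a₀ = ⌊√975⌋ = 31.
With m₀=0, d₀=1 and mₖ₊₁ = dₖaₖ − mₖ, dₖ₊₁ = (n − mₖ₊₁²)/dₖ, aₖ₊₁ = ⌊(a₀+mₖ₊₁)/dₖ₊₁⌋:
  k=1: m=31, d=14, a=4
  k=2: m=25, d=25, a=2
  k=3: m=25, d=14, a=4
  k=4: m=31, d=1, a=62
d=1 and a=2a₀=62 at k=4, so the next step gives (m, d) = (31, 14) again — its k=1 value — and the period has length 4.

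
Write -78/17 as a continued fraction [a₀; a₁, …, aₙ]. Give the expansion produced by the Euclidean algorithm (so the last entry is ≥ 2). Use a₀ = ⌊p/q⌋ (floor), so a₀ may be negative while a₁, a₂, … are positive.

-78 = -5·17 + 7
17 = 2·7 + 3
7 = 2·3 + 1
3 = 3·1 + 0  (stop)
So -78/17 = [-5; 2, 2, 3].

[-5; 2, 2, 3]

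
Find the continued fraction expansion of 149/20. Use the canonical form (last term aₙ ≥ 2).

[7; 2, 4, 2]

149 = 7·20 + 9
20 = 2·9 + 2
9 = 4·2 + 1
2 = 2·1 + 0  (stop)
So 149/20 = [7; 2, 4, 2].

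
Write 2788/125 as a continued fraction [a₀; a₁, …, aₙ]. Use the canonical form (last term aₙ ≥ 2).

2788 = 22*125 + 38
125 = 3*38 + 11
38 = 3*11 + 5
11 = 2*5 + 1
5 = 5*1 + 0  (stop)
So 2788/125 = [22; 3, 3, 2, 5].

[22; 3, 3, 2, 5]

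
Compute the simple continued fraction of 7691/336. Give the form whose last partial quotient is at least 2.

[22; 1, 8, 12, 3]

7691 = 22*336 + 299
336 = 1*299 + 37
299 = 8*37 + 3
37 = 12*3 + 1
3 = 3*1 + 0  (stop)
So 7691/336 = [22; 1, 8, 12, 3].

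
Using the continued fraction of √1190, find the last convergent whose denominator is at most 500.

9521/276

√1190 = [34; 2, 68, …] (period length 2).
Convergents:
  p_0/q_0 = 34/1
  p_1/q_1 = 69/2
  p_2/q_2 = 4726/137
  p_3/q_3 = 9521/276
  p_4/q_4 = 652154/18905
q_3 = 276 ≤ 500 < 18905 = q_4, so the answer is 9521/276.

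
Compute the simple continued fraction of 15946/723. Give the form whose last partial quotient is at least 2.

[22; 18, 13, 3]

15946 = 22*723 + 40
723 = 18*40 + 3
40 = 13*3 + 1
3 = 3*1 + 0  (stop)
So 15946/723 = [22; 18, 13, 3].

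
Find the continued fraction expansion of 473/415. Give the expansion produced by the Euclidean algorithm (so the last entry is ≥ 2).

473 = 1*415 + 58
415 = 7*58 + 9
58 = 6*9 + 4
9 = 2*4 + 1
4 = 4*1 + 0  (stop)
So 473/415 = [1; 7, 6, 2, 4].

[1; 7, 6, 2, 4]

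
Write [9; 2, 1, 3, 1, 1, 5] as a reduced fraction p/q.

Using pₖ = aₖpₖ₋₁ + pₖ₋₂ and qₖ = aₖqₖ₋₁ + qₖ₋₂:
  k=0: a=9, p=9, q=1
  k=1: a=2, p=19, q=2
  k=2: a=1, p=28, q=3
  k=3: a=3, p=103, q=11
  k=4: a=1, p=131, q=14
  k=5: a=1, p=234, q=25
  k=6: a=5, p=1301, q=139

1301/139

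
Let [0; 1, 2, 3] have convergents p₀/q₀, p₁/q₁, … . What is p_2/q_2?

Using pₖ = aₖpₖ₋₁ + pₖ₋₂, qₖ = aₖqₖ₋₁ + qₖ₋₂ (with p₋₁=1, p₋₂=0, q₋₁=0, q₋₂=1):
  k=0: a=0, p=0, q=1
  k=1: a=1, p=1, q=1
  k=2: a=2, p=2, q=3

2/3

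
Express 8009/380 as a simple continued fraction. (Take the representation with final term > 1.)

[21; 13, 9, 1, 2]

8009 = 21*380 + 29
380 = 13*29 + 3
29 = 9*3 + 2
3 = 1*2 + 1
2 = 2*1 + 0  (stop)
So 8009/380 = [21; 13, 9, 1, 2].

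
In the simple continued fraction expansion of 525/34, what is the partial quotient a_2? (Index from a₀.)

525 = 15·34 + 15   →  a_0 = 15
34 = 2·15 + 4   →  a_1 = 2
15 = 3·4 + 3   →  a_2 = 3

3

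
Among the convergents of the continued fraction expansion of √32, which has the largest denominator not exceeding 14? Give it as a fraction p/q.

17/3

√32 = [5; 1, 1, 1, 10, …] (period length 4).
Convergents:
  p_0/q_0 = 5/1
  p_1/q_1 = 6/1
  p_2/q_2 = 11/2
  p_3/q_3 = 17/3
  p_4/q_4 = 181/32
q_3 = 3 ≤ 14 < 32 = q_4, so the answer is 17/3.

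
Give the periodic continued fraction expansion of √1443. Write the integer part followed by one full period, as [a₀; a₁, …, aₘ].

[37; 1, 74]

a₀ = ⌊√1443⌋ = 37.
With m₀=0, d₀=1 and mₖ₊₁ = dₖaₖ − mₖ, dₖ₊₁ = (n − mₖ₊₁²)/dₖ, aₖ₊₁ = ⌊(a₀+mₖ₊₁)/dₖ₊₁⌋:
  k=1: m=37, d=74, a=1
  k=2: m=37, d=1, a=74
d=1 and a=2a₀=74 at k=2, so the next step gives (m, d) = (37, 74) again — its k=1 value — and the period has length 2.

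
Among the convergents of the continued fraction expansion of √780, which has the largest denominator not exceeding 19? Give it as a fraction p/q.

391/14

√780 = [27; 1, 12, 1, 54, …] (period length 4).
Convergents:
  p_0/q_0 = 27/1
  p_1/q_1 = 28/1
  p_2/q_2 = 363/13
  p_3/q_3 = 391/14
  p_4/q_4 = 21477/769
q_3 = 14 ≤ 19 < 769 = q_4, so the answer is 391/14.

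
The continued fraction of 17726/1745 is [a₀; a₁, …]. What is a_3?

9

17726 = 10·1745 + 276   →  a_0 = 10
1745 = 6·276 + 89   →  a_1 = 6
276 = 3·89 + 9   →  a_2 = 3
89 = 9·9 + 8   →  a_3 = 9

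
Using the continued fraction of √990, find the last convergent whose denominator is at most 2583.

55031/1749

√990 = [31; 2, 6, 2, 62, …] (period length 4).
Convergents:
  p_0/q_0 = 31/1
  p_1/q_1 = 63/2
  p_2/q_2 = 409/13
  p_3/q_3 = 881/28
  p_4/q_4 = 55031/1749
  p_5/q_5 = 110943/3526
q_4 = 1749 ≤ 2583 < 3526 = q_5, so the answer is 55031/1749.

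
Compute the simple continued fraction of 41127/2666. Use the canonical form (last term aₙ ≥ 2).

[15; 2, 2, 1, 9, 19, 2]

41127 = 15*2666 + 1137
2666 = 2*1137 + 392
1137 = 2*392 + 353
392 = 1*353 + 39
353 = 9*39 + 2
39 = 19*2 + 1
2 = 2*1 + 0  (stop)
So 41127/2666 = [15; 2, 2, 1, 9, 19, 2].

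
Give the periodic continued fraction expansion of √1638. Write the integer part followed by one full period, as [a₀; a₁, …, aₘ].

[40; 2, 8, 2, 80]

a₀ = ⌊√1638⌋ = 40.
With m₀=0, d₀=1 and mₖ₊₁ = dₖaₖ − mₖ, dₖ₊₁ = (n − mₖ₊₁²)/dₖ, aₖ₊₁ = ⌊(a₀+mₖ₊₁)/dₖ₊₁⌋:
  k=1: m=40, d=38, a=2
  k=2: m=36, d=9, a=8
  k=3: m=36, d=38, a=2
  k=4: m=40, d=1, a=80
d=1 and a=2a₀=80 at k=4, so the next step gives (m, d) = (40, 38) again — its k=1 value — and the period has length 4.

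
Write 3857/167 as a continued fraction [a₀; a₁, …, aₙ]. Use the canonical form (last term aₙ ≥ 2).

3857 = 23×167 + 16
167 = 10×16 + 7
16 = 2×7 + 2
7 = 3×2 + 1
2 = 2×1 + 0  (stop)
So 3857/167 = [23; 10, 2, 3, 2].

[23; 10, 2, 3, 2]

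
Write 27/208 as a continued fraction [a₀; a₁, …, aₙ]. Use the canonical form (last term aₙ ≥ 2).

[0; 7, 1, 2, 2, 1, 2]

27 = 0×208 + 27
208 = 7×27 + 19
27 = 1×19 + 8
19 = 2×8 + 3
8 = 2×3 + 2
3 = 1×2 + 1
2 = 2×1 + 0  (stop)
So 27/208 = [0; 7, 1, 2, 2, 1, 2].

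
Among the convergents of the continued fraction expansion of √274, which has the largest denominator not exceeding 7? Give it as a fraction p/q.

√274 = [16; 1, 1, 4, 4, 1, 1, 32, …] (period length 7).
Convergents:
  p_0/q_0 = 16/1
  p_1/q_1 = 17/1
  p_2/q_2 = 33/2
  p_3/q_3 = 149/9
q_2 = 2 ≤ 7 < 9 = q_3, so the answer is 33/2.

33/2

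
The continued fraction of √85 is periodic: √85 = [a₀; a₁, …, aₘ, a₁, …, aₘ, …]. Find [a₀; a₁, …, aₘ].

a₀ = ⌊√85⌋ = 9.
With m₀=0, d₀=1 and mₖ₊₁ = dₖaₖ − mₖ, dₖ₊₁ = (n − mₖ₊₁²)/dₖ, aₖ₊₁ = ⌊(a₀+mₖ₊₁)/dₖ₊₁⌋:
  k=1: m=9, d=4, a=4
  k=2: m=7, d=9, a=1
  k=3: m=2, d=9, a=1
  k=4: m=7, d=4, a=4
  k=5: m=9, d=1, a=18
d=1 and a=2a₀=18 at k=5, so the next step gives (m, d) = (9, 4) again — its k=1 value — and the period has length 5.

[9; 4, 1, 1, 4, 18]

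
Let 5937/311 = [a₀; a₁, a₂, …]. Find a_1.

11

5937 = 19·311 + 28   →  a_0 = 19
311 = 11·28 + 3   →  a_1 = 11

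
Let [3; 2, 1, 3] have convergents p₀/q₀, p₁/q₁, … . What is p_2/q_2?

Using pₖ = aₖpₖ₋₁ + pₖ₋₂, qₖ = aₖqₖ₋₁ + qₖ₋₂ (with p₋₁=1, p₋₂=0, q₋₁=0, q₋₂=1):
  k=0: a=3, p=3, q=1
  k=1: a=2, p=7, q=2
  k=2: a=1, p=10, q=3

10/3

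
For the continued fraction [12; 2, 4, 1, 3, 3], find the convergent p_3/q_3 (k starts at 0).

137/11

Using pₖ = aₖpₖ₋₁ + pₖ₋₂, qₖ = aₖqₖ₋₁ + qₖ₋₂ (with p₋₁=1, p₋₂=0, q₋₁=0, q₋₂=1):
  k=0: a=12, p=12, q=1
  k=1: a=2, p=25, q=2
  k=2: a=4, p=112, q=9
  k=3: a=1, p=137, q=11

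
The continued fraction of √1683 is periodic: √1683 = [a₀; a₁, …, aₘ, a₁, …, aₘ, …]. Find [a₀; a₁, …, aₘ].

a₀ = ⌊√1683⌋ = 41.
With m₀=0, d₀=1 and mₖ₊₁ = dₖaₖ − mₖ, dₖ₊₁ = (n − mₖ₊₁²)/dₖ, aₖ₊₁ = ⌊(a₀+mₖ₊₁)/dₖ₊₁⌋:
  k=1: m=41, d=2, a=41
  k=2: m=41, d=1, a=82
d=1 and a=2a₀=82 at k=2, so the next step gives (m, d) = (41, 2) again — its k=1 value — and the period has length 2.

[41; 41, 82]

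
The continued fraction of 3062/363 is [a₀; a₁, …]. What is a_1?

3062 = 8·363 + 158   →  a_0 = 8
363 = 2·158 + 47   →  a_1 = 2

2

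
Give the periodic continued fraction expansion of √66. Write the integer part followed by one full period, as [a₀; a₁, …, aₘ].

[8; 8, 16]

a₀ = ⌊√66⌋ = 8.
With m₀=0, d₀=1 and mₖ₊₁ = dₖaₖ − mₖ, dₖ₊₁ = (n − mₖ₊₁²)/dₖ, aₖ₊₁ = ⌊(a₀+mₖ₊₁)/dₖ₊₁⌋:
  k=1: m=8, d=2, a=8
  k=2: m=8, d=1, a=16
d=1 and a=2a₀=16 at k=2, so the next step gives (m, d) = (8, 2) again — its k=1 value — and the period has length 2.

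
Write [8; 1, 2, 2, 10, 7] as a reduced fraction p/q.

Using pₖ = aₖpₖ₋₁ + pₖ₋₂ and qₖ = aₖqₖ₋₁ + qₖ₋₂:
  k=0: a=8, p=8, q=1
  k=1: a=1, p=9, q=1
  k=2: a=2, p=26, q=3
  k=3: a=2, p=61, q=7
  k=4: a=10, p=636, q=73
  k=5: a=7, p=4513, q=518

4513/518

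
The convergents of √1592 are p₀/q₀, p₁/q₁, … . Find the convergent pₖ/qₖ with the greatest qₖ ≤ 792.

31481/789

√1592 = [39; 1, 8, 1, 78, …] (period length 4).
Convergents:
  p_0/q_0 = 39/1
  p_1/q_1 = 40/1
  p_2/q_2 = 359/9
  p_3/q_3 = 399/10
  p_4/q_4 = 31481/789
  p_5/q_5 = 31880/799
q_4 = 789 ≤ 792 < 799 = q_5, so the answer is 31481/789.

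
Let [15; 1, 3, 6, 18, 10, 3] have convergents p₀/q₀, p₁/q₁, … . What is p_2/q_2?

63/4

Using pₖ = aₖpₖ₋₁ + pₖ₋₂, qₖ = aₖqₖ₋₁ + qₖ₋₂ (with p₋₁=1, p₋₂=0, q₋₁=0, q₋₂=1):
  k=0: a=15, p=15, q=1
  k=1: a=1, p=16, q=1
  k=2: a=3, p=63, q=4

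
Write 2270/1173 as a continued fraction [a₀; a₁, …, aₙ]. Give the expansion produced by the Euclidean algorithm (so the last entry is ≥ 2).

2270 = 1·1173 + 1097
1173 = 1·1097 + 76
1097 = 14·76 + 33
76 = 2·33 + 10
33 = 3·10 + 3
10 = 3·3 + 1
3 = 3·1 + 0  (stop)
So 2270/1173 = [1; 1, 14, 2, 3, 3, 3].

[1; 1, 14, 2, 3, 3, 3]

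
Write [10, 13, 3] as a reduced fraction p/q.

Using pₖ = aₖpₖ₋₁ + pₖ₋₂ and qₖ = aₖqₖ₋₁ + qₖ₋₂:
  k=0: a=10, p=10, q=1
  k=1: a=13, p=131, q=13
  k=2: a=3, p=403, q=40

403/40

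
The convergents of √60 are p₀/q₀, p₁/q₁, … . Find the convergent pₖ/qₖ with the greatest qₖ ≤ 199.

1433/185

√60 = [7; 1, 2, 1, 14, …] (period length 4).
Convergents:
  p_0/q_0 = 7/1
  p_1/q_1 = 8/1
  p_2/q_2 = 23/3
  p_3/q_3 = 31/4
  p_4/q_4 = 457/59
  p_5/q_5 = 488/63
  p_6/q_6 = 1433/185
  p_7/q_7 = 1921/248
q_6 = 185 ≤ 199 < 248 = q_7, so the answer is 1433/185.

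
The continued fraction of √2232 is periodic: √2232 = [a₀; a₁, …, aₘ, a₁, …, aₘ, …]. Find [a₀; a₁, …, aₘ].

[47; 4, 10, 4, 94]

a₀ = ⌊√2232⌋ = 47.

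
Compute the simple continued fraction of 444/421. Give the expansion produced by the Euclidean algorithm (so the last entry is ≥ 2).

444 = 1×421 + 23
421 = 18×23 + 7
23 = 3×7 + 2
7 = 3×2 + 1
2 = 2×1 + 0  (stop)
So 444/421 = [1; 18, 3, 3, 2].

[1; 18, 3, 3, 2]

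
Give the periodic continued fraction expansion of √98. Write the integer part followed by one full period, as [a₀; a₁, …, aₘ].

a₀ = ⌊√98⌋ = 9.

[9; 1, 8, 1, 18]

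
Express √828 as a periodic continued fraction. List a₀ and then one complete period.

[28; 1, 3, 2, 3, 1, 56]

a₀ = ⌊√828⌋ = 28.
With m₀=0, d₀=1 and mₖ₊₁ = dₖaₖ − mₖ, dₖ₊₁ = (n − mₖ₊₁²)/dₖ, aₖ₊₁ = ⌊(a₀+mₖ₊₁)/dₖ₊₁⌋:
  k=1: m=28, d=44, a=1
  k=2: m=16, d=13, a=3
  k=3: m=23, d=23, a=2
  k=4: m=23, d=13, a=3
  k=5: m=16, d=44, a=1
  k=6: m=28, d=1, a=56
d=1 and a=2a₀=56 at k=6, so the next step gives (m, d) = (28, 44) again — its k=1 value — and the period has length 6.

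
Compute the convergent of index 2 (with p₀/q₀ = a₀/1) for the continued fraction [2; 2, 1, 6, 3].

Using pₖ = aₖpₖ₋₁ + pₖ₋₂, qₖ = aₖqₖ₋₁ + qₖ₋₂ (with p₋₁=1, p₋₂=0, q₋₁=0, q₋₂=1):
  k=0: a=2, p=2, q=1
  k=1: a=2, p=5, q=2
  k=2: a=1, p=7, q=3

7/3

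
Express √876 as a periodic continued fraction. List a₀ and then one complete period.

[29; 1, 1, 2, 14, 2, 1, 1, 58]

a₀ = ⌊√876⌋ = 29.
With m₀=0, d₀=1 and mₖ₊₁ = dₖaₖ − mₖ, dₖ₊₁ = (n − mₖ₊₁²)/dₖ, aₖ₊₁ = ⌊(a₀+mₖ₊₁)/dₖ₊₁⌋:
  k=1: m=29, d=35, a=1
  k=2: m=6, d=24, a=1
  k=3: m=18, d=23, a=2
  k=4: m=28, d=4, a=14
  k=5: m=28, d=23, a=2
  k=6: m=18, d=24, a=1
  k=7: m=6, d=35, a=1
  k=8: m=29, d=1, a=58
d=1 and a=2a₀=58 at k=8, so the next step gives (m, d) = (29, 35) again — its k=1 value — and the period has length 8.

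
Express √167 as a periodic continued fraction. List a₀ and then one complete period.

a₀ = ⌊√167⌋ = 12.
With m₀=0, d₀=1 and mₖ₊₁ = dₖaₖ − mₖ, dₖ₊₁ = (n − mₖ₊₁²)/dₖ, aₖ₊₁ = ⌊(a₀+mₖ₊₁)/dₖ₊₁⌋:
  k=1: m=12, d=23, a=1
  k=2: m=11, d=2, a=11
  k=3: m=11, d=23, a=1
  k=4: m=12, d=1, a=24
d=1 and a=2a₀=24 at k=4, so the next step gives (m, d) = (12, 23) again — its k=1 value — and the period has length 4.

[12; 1, 11, 1, 24]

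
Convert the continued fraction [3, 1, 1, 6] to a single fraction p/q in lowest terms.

46/13

Using pₖ = aₖpₖ₋₁ + pₖ₋₂ and qₖ = aₖqₖ₋₁ + qₖ₋₂:
  k=0: a=3, p=3, q=1
  k=1: a=1, p=4, q=1
  k=2: a=1, p=7, q=2
  k=3: a=6, p=46, q=13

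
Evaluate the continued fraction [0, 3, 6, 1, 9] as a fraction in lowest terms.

69/217

Fold from the inside: start with 9/1.
  1 + 1/9 = 10/9
  6 + 9/10 = 69/10
  3 + 10/69 = 217/69
  0 + 69/217 = 69/217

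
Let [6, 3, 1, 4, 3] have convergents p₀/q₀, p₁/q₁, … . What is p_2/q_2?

25/4

Using pₖ = aₖpₖ₋₁ + pₖ₋₂, qₖ = aₖqₖ₋₁ + qₖ₋₂ (with p₋₁=1, p₋₂=0, q₋₁=0, q₋₂=1):
  k=0: a=6, p=6, q=1
  k=1: a=3, p=19, q=3
  k=2: a=1, p=25, q=4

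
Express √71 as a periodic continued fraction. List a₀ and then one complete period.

[8; 2, 2, 1, 7, 1, 2, 2, 16]

a₀ = ⌊√71⌋ = 8.
With m₀=0, d₀=1 and mₖ₊₁ = dₖaₖ − mₖ, dₖ₊₁ = (n − mₖ₊₁²)/dₖ, aₖ₊₁ = ⌊(a₀+mₖ₊₁)/dₖ₊₁⌋:
  k=1: m=8, d=7, a=2
  k=2: m=6, d=5, a=2
  k=3: m=4, d=11, a=1
  k=4: m=7, d=2, a=7
  k=5: m=7, d=11, a=1
  k=6: m=4, d=5, a=2
  k=7: m=6, d=7, a=2
  k=8: m=8, d=1, a=16
d=1 and a=2a₀=16 at k=8, so the next step gives (m, d) = (8, 7) again — its k=1 value — and the period has length 8.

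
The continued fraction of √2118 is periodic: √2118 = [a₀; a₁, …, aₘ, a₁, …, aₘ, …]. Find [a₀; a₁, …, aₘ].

a₀ = ⌊√2118⌋ = 46.

[46; 46, 92]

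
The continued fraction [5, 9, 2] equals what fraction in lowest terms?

Using pₖ = aₖpₖ₋₁ + pₖ₋₂ and qₖ = aₖqₖ₋₁ + qₖ₋₂:
  k=0: a=5, p=5, q=1
  k=1: a=9, p=46, q=9
  k=2: a=2, p=97, q=19

97/19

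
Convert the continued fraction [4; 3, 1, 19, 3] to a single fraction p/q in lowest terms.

1025/241

Fold from the inside: start with 3/1.
  19 + 1/3 = 58/3
  1 + 3/58 = 61/58
  3 + 58/61 = 241/61
  4 + 61/241 = 1025/241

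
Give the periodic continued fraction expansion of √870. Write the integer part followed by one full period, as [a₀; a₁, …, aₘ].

a₀ = ⌊√870⌋ = 29.

[29; 2, 58]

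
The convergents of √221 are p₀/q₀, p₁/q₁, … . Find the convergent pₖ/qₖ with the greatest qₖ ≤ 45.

223/15

√221 = [14; 1, 6, 2, 6, 1, 28, …] (period length 6).
Convergents:
  p_0/q_0 = 14/1
  p_1/q_1 = 15/1
  p_2/q_2 = 104/7
  p_3/q_3 = 223/15
  p_4/q_4 = 1442/97
q_3 = 15 ≤ 45 < 97 = q_4, so the answer is 223/15.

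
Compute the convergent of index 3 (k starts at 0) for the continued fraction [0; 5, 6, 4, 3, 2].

25/129

Using pₖ = aₖpₖ₋₁ + pₖ₋₂, qₖ = aₖqₖ₋₁ + qₖ₋₂ (with p₋₁=1, p₋₂=0, q₋₁=0, q₋₂=1):
  k=0: a=0, p=0, q=1
  k=1: a=5, p=1, q=5
  k=2: a=6, p=6, q=31
  k=3: a=4, p=25, q=129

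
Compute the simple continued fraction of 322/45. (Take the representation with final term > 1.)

[7; 6, 2, 3]

322 = 7×45 + 7
45 = 6×7 + 3
7 = 2×3 + 1
3 = 3×1 + 0  (stop)
So 322/45 = [7; 6, 2, 3].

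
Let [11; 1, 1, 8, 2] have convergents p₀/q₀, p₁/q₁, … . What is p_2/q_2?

23/2

Using pₖ = aₖpₖ₋₁ + pₖ₋₂, qₖ = aₖqₖ₋₁ + qₖ₋₂ (with p₋₁=1, p₋₂=0, q₋₁=0, q₋₂=1):
  k=0: a=11, p=11, q=1
  k=1: a=1, p=12, q=1
  k=2: a=1, p=23, q=2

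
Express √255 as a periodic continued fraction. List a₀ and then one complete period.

a₀ = ⌊√255⌋ = 15.
With m₀=0, d₀=1 and mₖ₊₁ = dₖaₖ − mₖ, dₖ₊₁ = (n − mₖ₊₁²)/dₖ, aₖ₊₁ = ⌊(a₀+mₖ₊₁)/dₖ₊₁⌋:
  k=1: m=15, d=30, a=1
  k=2: m=15, d=1, a=30
d=1 and a=2a₀=30 at k=2, so the next step gives (m, d) = (15, 30) again — its k=1 value — and the period has length 2.

[15; 1, 30]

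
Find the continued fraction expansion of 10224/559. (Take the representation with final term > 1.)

[18; 3, 2, 4, 1, 1, 3, 2]

10224 = 18×559 + 162
559 = 3×162 + 73
162 = 2×73 + 16
73 = 4×16 + 9
16 = 1×9 + 7
9 = 1×7 + 2
7 = 3×2 + 1
2 = 2×1 + 0  (stop)
So 10224/559 = [18; 3, 2, 4, 1, 1, 3, 2].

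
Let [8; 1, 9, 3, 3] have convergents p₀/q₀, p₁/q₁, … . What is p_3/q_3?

Using pₖ = aₖpₖ₋₁ + pₖ₋₂, qₖ = aₖqₖ₋₁ + qₖ₋₂ (with p₋₁=1, p₋₂=0, q₋₁=0, q₋₂=1):
  k=0: a=8, p=8, q=1
  k=1: a=1, p=9, q=1
  k=2: a=9, p=89, q=10
  k=3: a=3, p=276, q=31

276/31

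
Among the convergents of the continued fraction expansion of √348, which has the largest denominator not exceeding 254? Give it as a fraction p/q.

√348 = [18; 1, 1, 1, 8, 1, 1, 1, 36, …] (period length 8).
Convergents:
  p_0/q_0 = 18/1
  p_1/q_1 = 19/1
  p_2/q_2 = 37/2
  p_3/q_3 = 56/3
  p_4/q_4 = 485/26
  p_5/q_5 = 541/29
  p_6/q_6 = 1026/55
  p_7/q_7 = 1567/84
  p_8/q_8 = 57438/3079
q_7 = 84 ≤ 254 < 3079 = q_8, so the answer is 1567/84.

1567/84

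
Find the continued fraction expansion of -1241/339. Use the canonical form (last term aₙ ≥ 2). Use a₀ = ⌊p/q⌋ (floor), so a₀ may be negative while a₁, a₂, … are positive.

-1241 = -4*339 + 115
339 = 2*115 + 109
115 = 1*109 + 6
109 = 18*6 + 1
6 = 6*1 + 0  (stop)
So -1241/339 = [-4; 2, 1, 18, 6].

[-4; 2, 1, 18, 6]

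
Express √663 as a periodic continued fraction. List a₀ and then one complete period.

a₀ = ⌊√663⌋ = 25.
With m₀=0, d₀=1 and mₖ₊₁ = dₖaₖ − mₖ, dₖ₊₁ = (n − mₖ₊₁²)/dₖ, aₖ₊₁ = ⌊(a₀+mₖ₊₁)/dₖ₊₁⌋:
  k=1: m=25, d=38, a=1
  k=2: m=13, d=13, a=2
  k=3: m=13, d=38, a=1
  k=4: m=25, d=1, a=50
d=1 and a=2a₀=50 at k=4, so the next step gives (m, d) = (25, 38) again — its k=1 value — and the period has length 4.

[25; 1, 2, 1, 50]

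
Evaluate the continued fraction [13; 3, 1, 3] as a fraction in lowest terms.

199/15

Fold from the inside: start with 3/1.
  1 + 1/3 = 4/3
  3 + 3/4 = 15/4
  13 + 4/15 = 199/15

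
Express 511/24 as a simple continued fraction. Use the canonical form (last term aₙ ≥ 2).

[21; 3, 2, 3]

511 = 21·24 + 7
24 = 3·7 + 3
7 = 2·3 + 1
3 = 3·1 + 0  (stop)
So 511/24 = [21; 3, 2, 3].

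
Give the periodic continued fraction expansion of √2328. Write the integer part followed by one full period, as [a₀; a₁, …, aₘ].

[48; 4, 96]

a₀ = ⌊√2328⌋ = 48.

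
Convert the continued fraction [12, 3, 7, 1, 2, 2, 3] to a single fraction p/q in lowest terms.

7133/579

Fold from the inside: start with 3/1.
  2 + 1/3 = 7/3
  2 + 3/7 = 17/7
  1 + 7/17 = 24/17
  7 + 17/24 = 185/24
  3 + 24/185 = 579/185
  12 + 185/579 = 7133/579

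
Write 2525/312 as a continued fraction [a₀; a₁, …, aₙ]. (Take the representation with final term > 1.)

[8; 10, 1, 3, 7]

2525 = 8·312 + 29
312 = 10·29 + 22
29 = 1·22 + 7
22 = 3·7 + 1
7 = 7·1 + 0  (stop)
So 2525/312 = [8; 10, 1, 3, 7].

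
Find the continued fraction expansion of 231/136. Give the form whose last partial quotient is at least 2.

231 = 1*136 + 95
136 = 1*95 + 41
95 = 2*41 + 13
41 = 3*13 + 2
13 = 6*2 + 1
2 = 2*1 + 0  (stop)
So 231/136 = [1; 1, 2, 3, 6, 2].

[1; 1, 2, 3, 6, 2]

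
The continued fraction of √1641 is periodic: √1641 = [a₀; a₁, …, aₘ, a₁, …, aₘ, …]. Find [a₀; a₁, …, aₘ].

[40; 1, 1, 26, 1, 1, 80]

a₀ = ⌊√1641⌋ = 40.
With m₀=0, d₀=1 and mₖ₊₁ = dₖaₖ − mₖ, dₖ₊₁ = (n − mₖ₊₁²)/dₖ, aₖ₊₁ = ⌊(a₀+mₖ₊₁)/dₖ₊₁⌋:
  k=1: m=40, d=41, a=1
  k=2: m=1, d=40, a=1
  k=3: m=39, d=3, a=26
  k=4: m=39, d=40, a=1
  k=5: m=1, d=41, a=1
  k=6: m=40, d=1, a=80
d=1 and a=2a₀=80 at k=6, so the next step gives (m, d) = (40, 41) again — its k=1 value — and the period has length 6.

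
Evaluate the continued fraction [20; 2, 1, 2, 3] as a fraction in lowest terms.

Fold from the inside: start with 3/1.
  2 + 1/3 = 7/3
  1 + 3/7 = 10/7
  2 + 7/10 = 27/10
  20 + 10/27 = 550/27

550/27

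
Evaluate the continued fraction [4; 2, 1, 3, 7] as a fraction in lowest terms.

Using pₖ = aₖpₖ₋₁ + pₖ₋₂ and qₖ = aₖqₖ₋₁ + qₖ₋₂:
  k=0: a=4, p=4, q=1
  k=1: a=2, p=9, q=2
  k=2: a=1, p=13, q=3
  k=3: a=3, p=48, q=11
  k=4: a=7, p=349, q=80

349/80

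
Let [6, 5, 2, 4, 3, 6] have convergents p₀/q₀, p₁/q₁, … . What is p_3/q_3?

Using pₖ = aₖpₖ₋₁ + pₖ₋₂, qₖ = aₖqₖ₋₁ + qₖ₋₂ (with p₋₁=1, p₋₂=0, q₋₁=0, q₋₂=1):
  k=0: a=6, p=6, q=1
  k=1: a=5, p=31, q=5
  k=2: a=2, p=68, q=11
  k=3: a=4, p=303, q=49

303/49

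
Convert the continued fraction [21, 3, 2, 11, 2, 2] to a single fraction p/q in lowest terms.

Fold from the inside: start with 2/1.
  2 + 1/2 = 5/2
  11 + 2/5 = 57/5
  2 + 5/57 = 119/57
  3 + 57/119 = 414/119
  21 + 119/414 = 8813/414

8813/414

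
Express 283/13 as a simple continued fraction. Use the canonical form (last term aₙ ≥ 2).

283 = 21*13 + 10
13 = 1*10 + 3
10 = 3*3 + 1
3 = 3*1 + 0  (stop)
So 283/13 = [21; 1, 3, 3].

[21; 1, 3, 3]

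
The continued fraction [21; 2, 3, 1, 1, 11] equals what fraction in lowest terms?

Using pₖ = aₖpₖ₋₁ + pₖ₋₂ and qₖ = aₖqₖ₋₁ + qₖ₋₂:
  k=0: a=21, p=21, q=1
  k=1: a=2, p=43, q=2
  k=2: a=3, p=150, q=7
  k=3: a=1, p=193, q=9
  k=4: a=1, p=343, q=16
  k=5: a=11, p=3966, q=185

3966/185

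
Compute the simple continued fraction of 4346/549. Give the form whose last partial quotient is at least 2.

4346 = 7·549 + 503
549 = 1·503 + 46
503 = 10·46 + 43
46 = 1·43 + 3
43 = 14·3 + 1
3 = 3·1 + 0  (stop)
So 4346/549 = [7; 1, 10, 1, 14, 3].

[7; 1, 10, 1, 14, 3]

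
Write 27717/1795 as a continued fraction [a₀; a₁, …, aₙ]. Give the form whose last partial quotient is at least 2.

[15; 2, 3, 1, 3, 17, 3]

27717 = 15*1795 + 792
1795 = 2*792 + 211
792 = 3*211 + 159
211 = 1*159 + 52
159 = 3*52 + 3
52 = 17*3 + 1
3 = 3*1 + 0  (stop)
So 27717/1795 = [15; 2, 3, 1, 3, 17, 3].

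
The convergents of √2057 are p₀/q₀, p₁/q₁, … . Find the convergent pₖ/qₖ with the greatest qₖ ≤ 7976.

196701/4337

√2057 = [45; 2, 1, 4, 1, 2, 90, …] (period length 6).
Convergents:
  p_0/q_0 = 45/1
  p_1/q_1 = 91/2
  p_2/q_2 = 136/3
  p_3/q_3 = 635/14
  p_4/q_4 = 771/17
  p_5/q_5 = 2177/48
  p_6/q_6 = 196701/4337
  p_7/q_7 = 395579/8722
q_6 = 4337 ≤ 7976 < 8722 = q_7, so the answer is 196701/4337.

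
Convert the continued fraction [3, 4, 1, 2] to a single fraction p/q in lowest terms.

Using pₖ = aₖpₖ₋₁ + pₖ₋₂ and qₖ = aₖqₖ₋₁ + qₖ₋₂:
  k=0: a=3, p=3, q=1
  k=1: a=4, p=13, q=4
  k=2: a=1, p=16, q=5
  k=3: a=2, p=45, q=14

45/14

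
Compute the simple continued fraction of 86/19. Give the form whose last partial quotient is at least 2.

[4; 1, 1, 9]

86 = 4*19 + 10
19 = 1*10 + 9
10 = 1*9 + 1
9 = 9*1 + 0  (stop)
So 86/19 = [4; 1, 1, 9].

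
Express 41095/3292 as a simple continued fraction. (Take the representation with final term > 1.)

41095 = 12·3292 + 1591
3292 = 2·1591 + 110
1591 = 14·110 + 51
110 = 2·51 + 8
51 = 6·8 + 3
8 = 2·3 + 2
3 = 1·2 + 1
2 = 2·1 + 0  (stop)
So 41095/3292 = [12; 2, 14, 2, 6, 2, 1, 2].

[12; 2, 14, 2, 6, 2, 1, 2]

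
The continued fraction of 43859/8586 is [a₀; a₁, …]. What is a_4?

1

43859 = 5·8586 + 929   →  a_0 = 5
8586 = 9·929 + 225   →  a_1 = 9
929 = 4·225 + 29   →  a_2 = 4
225 = 7·29 + 22   →  a_3 = 7
29 = 1·22 + 7   →  a_4 = 1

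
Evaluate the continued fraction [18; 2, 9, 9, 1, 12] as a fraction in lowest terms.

45760/2477

Fold from the inside: start with 12/1.
  1 + 1/12 = 13/12
  9 + 12/13 = 129/13
  9 + 13/129 = 1174/129
  2 + 129/1174 = 2477/1174
  18 + 1174/2477 = 45760/2477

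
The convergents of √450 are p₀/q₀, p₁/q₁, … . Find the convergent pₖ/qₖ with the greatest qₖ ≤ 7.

√450 = [21; 4, 1, 2, 4, 2, 1, 4, 42, …] (period length 8).
Convergents:
  p_0/q_0 = 21/1
  p_1/q_1 = 85/4
  p_2/q_2 = 106/5
  p_3/q_3 = 297/14
q_2 = 5 ≤ 7 < 14 = q_3, so the answer is 106/5.

106/5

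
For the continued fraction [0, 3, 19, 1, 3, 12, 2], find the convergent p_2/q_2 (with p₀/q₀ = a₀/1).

Using pₖ = aₖpₖ₋₁ + pₖ₋₂, qₖ = aₖqₖ₋₁ + qₖ₋₂ (with p₋₁=1, p₋₂=0, q₋₁=0, q₋₂=1):
  k=0: a=0, p=0, q=1
  k=1: a=3, p=1, q=3
  k=2: a=19, p=19, q=58

19/58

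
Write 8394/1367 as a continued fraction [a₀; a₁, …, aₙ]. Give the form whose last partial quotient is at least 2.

[6; 7, 8, 2, 1, 7]

8394 = 6*1367 + 192
1367 = 7*192 + 23
192 = 8*23 + 8
23 = 2*8 + 7
8 = 1*7 + 1
7 = 7*1 + 0  (stop)
So 8394/1367 = [6; 7, 8, 2, 1, 7].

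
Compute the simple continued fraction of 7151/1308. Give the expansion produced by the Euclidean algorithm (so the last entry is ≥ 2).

[5; 2, 7, 9, 1, 1, 4]

7151 = 5*1308 + 611
1308 = 2*611 + 86
611 = 7*86 + 9
86 = 9*9 + 5
9 = 1*5 + 4
5 = 1*4 + 1
4 = 4*1 + 0  (stop)
So 7151/1308 = [5; 2, 7, 9, 1, 1, 4].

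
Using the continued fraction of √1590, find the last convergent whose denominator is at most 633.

√1590 = [39; 1, 6, 1, 78, …] (period length 4).
Convergents:
  p_0/q_0 = 39/1
  p_1/q_1 = 40/1
  p_2/q_2 = 279/7
  p_3/q_3 = 319/8
  p_4/q_4 = 25161/631
  p_5/q_5 = 25480/639
q_4 = 631 ≤ 633 < 639 = q_5, so the answer is 25161/631.

25161/631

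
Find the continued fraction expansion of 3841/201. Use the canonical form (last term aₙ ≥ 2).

[19; 9, 7, 3]

3841 = 19×201 + 22
201 = 9×22 + 3
22 = 7×3 + 1
3 = 3×1 + 0  (stop)
So 3841/201 = [19; 9, 7, 3].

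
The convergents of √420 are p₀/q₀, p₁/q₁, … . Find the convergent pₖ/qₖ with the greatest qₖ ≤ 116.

1660/81

√420 = [20; 2, 40, …] (period length 2).
Convergents:
  p_0/q_0 = 20/1
  p_1/q_1 = 41/2
  p_2/q_2 = 1660/81
  p_3/q_3 = 3361/164
q_2 = 81 ≤ 116 < 164 = q_3, so the answer is 1660/81.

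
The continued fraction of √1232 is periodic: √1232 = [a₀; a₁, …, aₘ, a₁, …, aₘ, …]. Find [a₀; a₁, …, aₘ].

[35; 10, 70]

a₀ = ⌊√1232⌋ = 35.
With m₀=0, d₀=1 and mₖ₊₁ = dₖaₖ − mₖ, dₖ₊₁ = (n − mₖ₊₁²)/dₖ, aₖ₊₁ = ⌊(a₀+mₖ₊₁)/dₖ₊₁⌋:
  k=1: m=35, d=7, a=10
  k=2: m=35, d=1, a=70
d=1 and a=2a₀=70 at k=2, so the next step gives (m, d) = (35, 7) again — its k=1 value — and the period has length 2.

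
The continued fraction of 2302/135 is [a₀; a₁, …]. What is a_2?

3

2302 = 17·135 + 7   →  a_0 = 17
135 = 19·7 + 2   →  a_1 = 19
7 = 3·2 + 1   →  a_2 = 3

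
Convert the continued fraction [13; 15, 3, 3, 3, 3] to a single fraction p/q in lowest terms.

Fold from the inside: start with 3/1.
  3 + 1/3 = 10/3
  3 + 3/10 = 33/10
  3 + 10/33 = 109/33
  15 + 33/109 = 1668/109
  13 + 109/1668 = 21793/1668

21793/1668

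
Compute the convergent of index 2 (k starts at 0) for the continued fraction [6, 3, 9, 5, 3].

177/28

Using pₖ = aₖpₖ₋₁ + pₖ₋₂, qₖ = aₖqₖ₋₁ + qₖ₋₂ (with p₋₁=1, p₋₂=0, q₋₁=0, q₋₂=1):
  k=0: a=6, p=6, q=1
  k=1: a=3, p=19, q=3
  k=2: a=9, p=177, q=28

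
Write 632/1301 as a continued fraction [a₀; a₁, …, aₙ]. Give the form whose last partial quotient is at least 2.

[0; 2, 17, 12, 3]

632 = 0*1301 + 632
1301 = 2*632 + 37
632 = 17*37 + 3
37 = 12*3 + 1
3 = 3*1 + 0  (stop)
So 632/1301 = [0; 2, 17, 12, 3].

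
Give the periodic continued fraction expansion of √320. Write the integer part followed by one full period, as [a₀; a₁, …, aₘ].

a₀ = ⌊√320⌋ = 17.
With m₀=0, d₀=1 and mₖ₊₁ = dₖaₖ − mₖ, dₖ₊₁ = (n − mₖ₊₁²)/dₖ, aₖ₊₁ = ⌊(a₀+mₖ₊₁)/dₖ₊₁⌋:
  k=1: m=17, d=31, a=1
  k=2: m=14, d=4, a=7
  k=3: m=14, d=31, a=1
  k=4: m=17, d=1, a=34
d=1 and a=2a₀=34 at k=4, so the next step gives (m, d) = (17, 31) again — its k=1 value — and the period has length 4.

[17; 1, 7, 1, 34]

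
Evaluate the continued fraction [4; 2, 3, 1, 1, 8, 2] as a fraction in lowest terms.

Fold from the inside: start with 2/1.
  8 + 1/2 = 17/2
  1 + 2/17 = 19/17
  1 + 17/19 = 36/19
  3 + 19/36 = 127/36
  2 + 36/127 = 290/127
  4 + 127/290 = 1287/290

1287/290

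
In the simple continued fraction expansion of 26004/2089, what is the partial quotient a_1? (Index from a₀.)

26004 = 12·2089 + 936   →  a_0 = 12
2089 = 2·936 + 217   →  a_1 = 2

2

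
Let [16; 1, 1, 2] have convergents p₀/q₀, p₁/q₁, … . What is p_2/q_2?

Using pₖ = aₖpₖ₋₁ + pₖ₋₂, qₖ = aₖqₖ₋₁ + qₖ₋₂ (with p₋₁=1, p₋₂=0, q₋₁=0, q₋₂=1):
  k=0: a=16, p=16, q=1
  k=1: a=1, p=17, q=1
  k=2: a=1, p=33, q=2

33/2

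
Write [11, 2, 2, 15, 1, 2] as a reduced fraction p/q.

Fold from the inside: start with 2/1.
  1 + 1/2 = 3/2
  15 + 2/3 = 47/3
  2 + 3/47 = 97/47
  2 + 47/97 = 241/97
  11 + 97/241 = 2748/241

2748/241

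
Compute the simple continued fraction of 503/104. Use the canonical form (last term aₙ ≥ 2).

503 = 4×104 + 87
104 = 1×87 + 17
87 = 5×17 + 2
17 = 8×2 + 1
2 = 2×1 + 0  (stop)
So 503/104 = [4; 1, 5, 8, 2].

[4; 1, 5, 8, 2]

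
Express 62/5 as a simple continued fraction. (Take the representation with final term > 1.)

62 = 12*5 + 2
5 = 2*2 + 1
2 = 2*1 + 0  (stop)
So 62/5 = [12; 2, 2].

[12; 2, 2]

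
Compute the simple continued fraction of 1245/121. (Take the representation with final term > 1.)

1245 = 10×121 + 35
121 = 3×35 + 16
35 = 2×16 + 3
16 = 5×3 + 1
3 = 3×1 + 0  (stop)
So 1245/121 = [10; 3, 2, 5, 3].

[10; 3, 2, 5, 3]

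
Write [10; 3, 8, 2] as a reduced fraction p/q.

Fold from the inside: start with 2/1.
  8 + 1/2 = 17/2
  3 + 2/17 = 53/17
  10 + 17/53 = 547/53

547/53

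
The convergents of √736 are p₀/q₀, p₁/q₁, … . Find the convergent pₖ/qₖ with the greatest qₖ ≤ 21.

√736 = [27; 7, 1, 2, 1, 2, 1, 7, 54, …] (period length 8).
Convergents:
  p_0/q_0 = 27/1
  p_1/q_1 = 190/7
  p_2/q_2 = 217/8
  p_3/q_3 = 624/23
q_2 = 8 ≤ 21 < 23 = q_3, so the answer is 217/8.

217/8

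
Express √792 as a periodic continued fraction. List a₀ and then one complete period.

a₀ = ⌊√792⌋ = 28.
With m₀=0, d₀=1 and mₖ₊₁ = dₖaₖ − mₖ, dₖ₊₁ = (n − mₖ₊₁²)/dₖ, aₖ₊₁ = ⌊(a₀+mₖ₊₁)/dₖ₊₁⌋:
  k=1: m=28, d=8, a=7
  k=2: m=28, d=1, a=56
d=1 and a=2a₀=56 at k=2, so the next step gives (m, d) = (28, 8) again — its k=1 value — and the period has length 2.

[28; 7, 56]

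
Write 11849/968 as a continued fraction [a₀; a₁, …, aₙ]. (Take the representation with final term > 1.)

[12; 4, 6, 2, 8, 2]

11849 = 12*968 + 233
968 = 4*233 + 36
233 = 6*36 + 17
36 = 2*17 + 2
17 = 8*2 + 1
2 = 2*1 + 0  (stop)
So 11849/968 = [12; 4, 6, 2, 8, 2].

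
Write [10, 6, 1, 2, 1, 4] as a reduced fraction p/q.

1299/128

Fold from the inside: start with 4/1.
  1 + 1/4 = 5/4
  2 + 4/5 = 14/5
  1 + 5/14 = 19/14
  6 + 14/19 = 128/19
  10 + 19/128 = 1299/128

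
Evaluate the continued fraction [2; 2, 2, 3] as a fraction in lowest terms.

Fold from the inside: start with 3/1.
  2 + 1/3 = 7/3
  2 + 3/7 = 17/7
  2 + 7/17 = 41/17

41/17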